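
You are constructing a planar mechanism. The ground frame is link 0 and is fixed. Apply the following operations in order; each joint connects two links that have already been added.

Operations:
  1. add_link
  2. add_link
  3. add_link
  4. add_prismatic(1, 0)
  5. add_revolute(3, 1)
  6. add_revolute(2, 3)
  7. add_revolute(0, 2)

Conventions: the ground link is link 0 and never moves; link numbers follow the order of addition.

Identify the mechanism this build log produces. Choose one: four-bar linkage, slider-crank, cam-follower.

links: 4 (incl. ground); joints: 3 revolute, 1 prismatic, 0 higher (cam) pair, forming one closed loop
4 links, 3 revolutes + 1 prismatic in one loop → slider-crank

slider-crank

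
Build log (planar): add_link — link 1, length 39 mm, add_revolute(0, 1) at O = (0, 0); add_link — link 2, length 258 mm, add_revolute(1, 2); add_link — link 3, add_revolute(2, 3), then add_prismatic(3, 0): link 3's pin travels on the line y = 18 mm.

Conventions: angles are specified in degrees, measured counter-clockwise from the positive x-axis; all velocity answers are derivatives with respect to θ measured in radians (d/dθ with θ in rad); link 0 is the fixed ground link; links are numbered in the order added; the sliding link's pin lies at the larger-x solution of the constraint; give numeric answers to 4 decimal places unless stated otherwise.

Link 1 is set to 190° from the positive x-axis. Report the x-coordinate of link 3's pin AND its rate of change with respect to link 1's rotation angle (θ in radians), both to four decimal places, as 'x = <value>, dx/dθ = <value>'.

geometry: r = 39 mm, L = 258 mm, e = 18 mm
crank pin P = (r cos θ, r sin θ) = (-38.407502, -6.772279)
h = r sin θ − e = -6.772279 − 18 = -24.772279
x = r cos θ + √(L² − h²) = -38.407502 + 256.807971 = 218.400469
dx/dθ = −r sin θ − h·r cos θ/√(L² − h²) (θ in radians; h = -24.772279) = 3.067404

x = 218.4005, dx/dθ = 3.0674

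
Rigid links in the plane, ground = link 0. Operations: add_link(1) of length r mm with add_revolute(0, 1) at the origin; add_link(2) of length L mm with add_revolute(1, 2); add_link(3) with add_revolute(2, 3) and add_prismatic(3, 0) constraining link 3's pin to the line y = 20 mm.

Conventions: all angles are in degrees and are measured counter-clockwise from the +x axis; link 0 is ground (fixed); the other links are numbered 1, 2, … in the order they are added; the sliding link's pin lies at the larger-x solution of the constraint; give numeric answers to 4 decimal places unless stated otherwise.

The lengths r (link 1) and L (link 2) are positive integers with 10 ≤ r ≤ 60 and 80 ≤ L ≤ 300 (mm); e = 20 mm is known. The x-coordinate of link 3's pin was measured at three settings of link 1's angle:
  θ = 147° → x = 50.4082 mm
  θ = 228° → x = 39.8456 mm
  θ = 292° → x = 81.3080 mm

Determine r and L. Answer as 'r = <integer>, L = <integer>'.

constraint per measurement: (x − r cos θ)² + (r sin θ − e)² = L²
subtracting the θ₁ and θ₂ equations cancels the r² and L² terms:
r = (x₁² − x₂²) / (2[(x₁cos θ₁ + e sin θ₁) − (x₂cos θ₂ + e sin θ₂)]) = 46.9997 → r = 47
L² = (x₁ − r cos θ₁)² + (r sin θ₁ − e)² = 8099.9974 → L = 90.0000 → L = 90
check at θ₃=292°: x = 81.3080 (printed 81.3080) ✓

r = 47, L = 90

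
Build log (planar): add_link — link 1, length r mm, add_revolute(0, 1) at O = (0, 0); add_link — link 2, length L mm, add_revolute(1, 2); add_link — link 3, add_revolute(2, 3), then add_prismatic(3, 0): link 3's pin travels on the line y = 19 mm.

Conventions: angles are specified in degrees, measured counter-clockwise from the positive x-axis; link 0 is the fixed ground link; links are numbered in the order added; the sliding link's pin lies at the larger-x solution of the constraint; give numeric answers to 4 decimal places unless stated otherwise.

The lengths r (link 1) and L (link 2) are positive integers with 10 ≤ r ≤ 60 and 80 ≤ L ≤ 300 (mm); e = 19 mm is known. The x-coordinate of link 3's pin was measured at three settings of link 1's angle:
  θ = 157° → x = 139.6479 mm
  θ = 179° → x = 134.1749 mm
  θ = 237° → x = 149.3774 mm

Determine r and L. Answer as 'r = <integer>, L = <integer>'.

constraint per measurement: (x − r cos θ)² + (r sin θ − e)² = L²
subtracting the θ₁ and θ₂ equations cancels the r² and L² terms:
r = (x₁² − x₂²) / (2[(x₁cos θ₁ + e sin θ₁) − (x₂cos θ₂ + e sin θ₂)]) = 59.0004 → r = 59
L² = (x₁ − r cos θ₁)² + (r sin θ₁ − e)² = 37636.0120 → L = 194.0000 → L = 194
check at θ₃=237°: x = 149.3774 (printed 149.3774) ✓

r = 59, L = 194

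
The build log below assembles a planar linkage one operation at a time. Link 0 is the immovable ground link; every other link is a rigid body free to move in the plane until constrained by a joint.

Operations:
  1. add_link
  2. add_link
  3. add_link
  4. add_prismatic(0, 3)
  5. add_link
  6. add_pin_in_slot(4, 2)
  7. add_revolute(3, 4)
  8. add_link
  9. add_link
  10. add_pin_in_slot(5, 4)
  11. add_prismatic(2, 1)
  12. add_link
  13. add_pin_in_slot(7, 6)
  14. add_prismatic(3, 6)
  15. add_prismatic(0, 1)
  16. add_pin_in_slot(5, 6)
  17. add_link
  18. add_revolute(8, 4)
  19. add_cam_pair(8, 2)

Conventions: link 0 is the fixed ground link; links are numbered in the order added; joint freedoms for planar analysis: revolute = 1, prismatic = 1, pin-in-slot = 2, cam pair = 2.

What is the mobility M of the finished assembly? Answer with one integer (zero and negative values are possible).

L=1 J1=0 J2=0
add link → L=2 J1=0 J2=0
add link → L=3 J1=0 J2=0
add link → L=4 J1=0 J2=0
P@0,3 dof=1 J1 → L=4 J1=1 J2=0
add link → L=5 J1=1 J2=0
PS@4,2 dof=2 J2 → L=5 J1=1 J2=1
R@3,4 dof=1 J1 → L=5 J1=2 J2=1
add link → L=6 J1=2 J2=1
add link → L=7 J1=2 J2=1
PS@5,4 dof=2 J2 → L=7 J1=2 J2=2
P@2,1 dof=1 J1 → L=7 J1=3 J2=2
add link → L=8 J1=3 J2=2
PS@7,6 dof=2 J2 → L=8 J1=3 J2=3
P@3,6 dof=1 J1 → L=8 J1=4 J2=3
P@0,1 dof=1 J1 → L=8 J1=5 J2=3
PS@5,6 dof=2 J2 → L=8 J1=5 J2=4
add link → L=9 J1=5 J2=4
R@8,4 dof=1 J1 → L=9 J1=6 J2=4
C@8,2 dof=2 J2 → L=9 J1=6 J2=5
M=3(L−1)−2J1−J2=3·8−2·6−5=7

M = 7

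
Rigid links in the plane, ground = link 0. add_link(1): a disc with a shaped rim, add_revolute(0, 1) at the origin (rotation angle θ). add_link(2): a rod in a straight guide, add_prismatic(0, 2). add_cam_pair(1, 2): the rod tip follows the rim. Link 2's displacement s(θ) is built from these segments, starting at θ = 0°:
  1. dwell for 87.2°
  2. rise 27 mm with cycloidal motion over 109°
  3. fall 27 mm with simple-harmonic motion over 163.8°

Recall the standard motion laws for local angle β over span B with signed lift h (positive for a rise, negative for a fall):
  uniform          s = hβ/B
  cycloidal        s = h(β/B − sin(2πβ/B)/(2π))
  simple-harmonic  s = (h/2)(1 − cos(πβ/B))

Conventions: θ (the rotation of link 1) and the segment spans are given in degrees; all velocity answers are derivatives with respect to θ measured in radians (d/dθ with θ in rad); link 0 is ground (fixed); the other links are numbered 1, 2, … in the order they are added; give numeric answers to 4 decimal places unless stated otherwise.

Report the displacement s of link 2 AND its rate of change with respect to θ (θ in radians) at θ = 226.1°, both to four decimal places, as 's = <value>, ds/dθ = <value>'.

segment 1 (0° to 87.2°, dwell): s unchanged at 0.0000
segment 2 (87.2° to 196.2°, cycloidal, h = 27) is passed completely: s = 0.0000 + (27) = 27.0000
θ = 226.1° falls in segment 3 (196.2° to 360°, simple-harmonic, h = -27): β = 226.1 − 196.2 = 29.9°, B = 163.8°; Δs = -27/2·(1 − cos(π·0.1825)) = -2.1597; s = 27.0000 − 2.1597 = 24.8403
velocity in seg [196.2°–360°] (simple-harmonic), θ in radians: β = 29.9° = 0.5219 rad, B = 163.8° = 2.8588 rad; ds/dθ = (πh/(2B)) sin(πβ/B) = (π·(-27)/(2·2.8588)) sin(π·0.1825) = -8.048763 mm/rad

s = 24.8403, ds/dθ = -8.0488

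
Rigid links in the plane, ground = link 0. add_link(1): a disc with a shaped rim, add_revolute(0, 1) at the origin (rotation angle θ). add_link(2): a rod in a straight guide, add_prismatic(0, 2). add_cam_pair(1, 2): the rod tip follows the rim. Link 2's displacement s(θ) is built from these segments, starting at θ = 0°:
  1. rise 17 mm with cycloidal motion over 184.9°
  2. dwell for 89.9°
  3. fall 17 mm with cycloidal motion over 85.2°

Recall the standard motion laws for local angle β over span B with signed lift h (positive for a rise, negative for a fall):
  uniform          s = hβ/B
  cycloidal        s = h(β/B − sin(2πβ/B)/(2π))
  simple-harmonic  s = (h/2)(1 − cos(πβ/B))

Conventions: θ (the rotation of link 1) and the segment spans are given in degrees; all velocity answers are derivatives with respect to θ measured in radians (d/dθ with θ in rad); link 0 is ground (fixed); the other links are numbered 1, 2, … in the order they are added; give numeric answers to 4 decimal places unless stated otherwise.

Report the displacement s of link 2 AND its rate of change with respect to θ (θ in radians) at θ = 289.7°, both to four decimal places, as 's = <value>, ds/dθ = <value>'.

segment 1 (0° to 184.9°, cycloidal, h = 17) is passed completely: s = 0.0000 + (17) = 17.0000
segment 2 (184.9° to 274.8°, dwell): s unchanged at 17.0000
θ = 289.7° falls in segment 3 (274.8° to 360°, cycloidal, h = -17): β = 289.7 − 274.8 = 14.9°, B = 85.2°; Δs = -17·(0.1749 − sin(2π·0.1749)/(2π)) = -0.5632; s = 17.0000 − 0.5632 = 16.4368
velocity in seg [274.8°–360°] (cycloidal), θ in radians: β = 14.9° = 0.2601 rad, B = 85.2° = 1.4870 rad; ds/dθ = (h/B)(1 − cos(2πβ/B)) = ((-17)/1.4870)(1 − cos(2π·0.1749)) = -6.234610 mm/rad

s = 16.4368, ds/dθ = -6.2346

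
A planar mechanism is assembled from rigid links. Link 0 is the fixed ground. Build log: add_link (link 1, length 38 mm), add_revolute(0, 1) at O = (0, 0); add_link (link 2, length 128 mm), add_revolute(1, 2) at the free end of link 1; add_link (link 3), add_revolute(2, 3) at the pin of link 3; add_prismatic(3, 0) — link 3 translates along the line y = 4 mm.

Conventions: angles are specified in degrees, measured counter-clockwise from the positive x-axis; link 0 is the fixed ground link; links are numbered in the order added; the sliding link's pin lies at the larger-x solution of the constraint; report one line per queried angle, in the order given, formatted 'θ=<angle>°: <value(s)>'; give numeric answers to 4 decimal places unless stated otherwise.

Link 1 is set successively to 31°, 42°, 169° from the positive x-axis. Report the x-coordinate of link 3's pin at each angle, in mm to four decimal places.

geometry: r = 38 mm, L = 128 mm, e = 4 mm
θ=31°: crank pin P = (r cos θ, r sin θ) = (32.572357, 19.571447)
θ=31°: h = r sin θ − e = 19.571447 − 4 = 15.571447
θ=31°: x = r cos θ + √(L² − h²) = 32.572357 + 127.049321 = 159.621679
θ=42°: crank pin P = (r cos θ, r sin θ) = (28.239503, 25.426963)
θ=42°: h = r sin θ − e = 25.426963 − 4 = 21.426963
θ=42°: x = r cos θ + √(L² − h²) = 28.239503 + 126.193840 = 154.433343
θ=169°: crank pin P = (r cos θ, r sin θ) = (-37.301833, 7.250742)
θ=169°: h = r sin θ − e = 7.250742 − 4 = 3.250742
θ=169°: x = r cos θ + √(L² − h²) = -37.301833 + 127.958715 = 90.656882

θ=31°: 159.6217
θ=42°: 154.4333
θ=169°: 90.6569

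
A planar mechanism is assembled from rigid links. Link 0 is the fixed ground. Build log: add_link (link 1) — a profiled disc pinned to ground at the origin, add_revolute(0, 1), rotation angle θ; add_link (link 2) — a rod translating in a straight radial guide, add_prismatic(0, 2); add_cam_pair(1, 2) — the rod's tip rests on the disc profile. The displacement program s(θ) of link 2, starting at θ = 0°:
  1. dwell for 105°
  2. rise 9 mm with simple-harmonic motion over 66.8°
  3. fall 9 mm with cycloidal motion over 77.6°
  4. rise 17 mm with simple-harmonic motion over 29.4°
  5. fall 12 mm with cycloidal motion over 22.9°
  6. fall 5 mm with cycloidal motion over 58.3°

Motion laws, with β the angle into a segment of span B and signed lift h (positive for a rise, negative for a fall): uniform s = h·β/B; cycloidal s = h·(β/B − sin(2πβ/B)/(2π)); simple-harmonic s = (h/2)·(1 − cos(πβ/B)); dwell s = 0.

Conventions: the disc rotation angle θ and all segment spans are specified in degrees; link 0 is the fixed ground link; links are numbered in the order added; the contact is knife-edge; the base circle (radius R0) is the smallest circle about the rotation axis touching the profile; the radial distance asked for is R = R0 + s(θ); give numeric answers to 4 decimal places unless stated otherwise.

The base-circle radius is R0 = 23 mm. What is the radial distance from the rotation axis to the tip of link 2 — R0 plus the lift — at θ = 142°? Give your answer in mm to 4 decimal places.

seg 1 [0°–105°] dwell: s stays 0.0000
seg 2 [105°–171.8°] simple-harmonic, h=9: θ=142° here. β=37, B=66.8. 9/2·(1 − cos(π·0.5539)) = 5.2582 → s = 5.2582
R = R0 + s = 23 + 5.2582 = 28.2582

28.2582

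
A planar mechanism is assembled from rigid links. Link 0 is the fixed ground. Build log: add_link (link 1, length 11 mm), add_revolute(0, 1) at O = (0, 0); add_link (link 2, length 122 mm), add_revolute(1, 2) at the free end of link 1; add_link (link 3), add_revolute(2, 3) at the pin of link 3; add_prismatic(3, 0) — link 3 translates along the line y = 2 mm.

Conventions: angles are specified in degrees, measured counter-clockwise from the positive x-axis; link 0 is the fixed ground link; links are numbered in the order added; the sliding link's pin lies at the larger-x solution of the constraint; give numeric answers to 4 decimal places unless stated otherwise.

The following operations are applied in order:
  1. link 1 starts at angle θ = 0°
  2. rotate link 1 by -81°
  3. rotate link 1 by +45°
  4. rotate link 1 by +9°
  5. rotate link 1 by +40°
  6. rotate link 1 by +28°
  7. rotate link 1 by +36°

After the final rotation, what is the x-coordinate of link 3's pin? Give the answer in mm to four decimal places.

geometry: r = 11 mm, L = 122 mm, e = 2 mm; θ starts at 0°
rotate link 1 by -81°: θ ← 0° -81° = -81°
rotate link 1 by +45°: θ ← -81° +45° = -36°
rotate link 1 by +9°: θ ← -36° +9° = -27°
rotate link 1 by +40°: θ ← -27° +40° = 13°
rotate link 1 by +28°: θ ← 13° +28° = 41°
rotate link 1 by +36°: θ ← 41° +36° = 77°
crank pin P = (r cos θ, r sin θ) = (2.474462, 10.718071)
h = r sin θ − e = 10.718071 − 2 = 8.718071
x = r cos θ + √(L² − h²) = 2.474462 + 121.688106 = 124.162568

124.1626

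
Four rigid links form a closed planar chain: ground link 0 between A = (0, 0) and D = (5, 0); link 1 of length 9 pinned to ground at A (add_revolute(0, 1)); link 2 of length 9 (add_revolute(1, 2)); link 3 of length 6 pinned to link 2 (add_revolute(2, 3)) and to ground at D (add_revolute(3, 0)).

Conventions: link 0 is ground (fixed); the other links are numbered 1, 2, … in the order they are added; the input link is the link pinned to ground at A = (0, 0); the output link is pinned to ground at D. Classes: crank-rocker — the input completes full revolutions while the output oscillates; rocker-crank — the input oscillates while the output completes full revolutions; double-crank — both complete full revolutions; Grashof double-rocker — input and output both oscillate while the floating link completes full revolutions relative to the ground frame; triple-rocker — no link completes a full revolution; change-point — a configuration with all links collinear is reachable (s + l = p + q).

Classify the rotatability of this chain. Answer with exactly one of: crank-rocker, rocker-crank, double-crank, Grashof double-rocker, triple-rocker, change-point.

lengths: ground=5, input=9, coupler=9, output=6
sorted: s=5 (shortest), l=9 (longest), p+q=15
s + l = 14 vs p + q = 15
s + l < p + q (Grashof) with shortest = ground link → double-crank

double-crank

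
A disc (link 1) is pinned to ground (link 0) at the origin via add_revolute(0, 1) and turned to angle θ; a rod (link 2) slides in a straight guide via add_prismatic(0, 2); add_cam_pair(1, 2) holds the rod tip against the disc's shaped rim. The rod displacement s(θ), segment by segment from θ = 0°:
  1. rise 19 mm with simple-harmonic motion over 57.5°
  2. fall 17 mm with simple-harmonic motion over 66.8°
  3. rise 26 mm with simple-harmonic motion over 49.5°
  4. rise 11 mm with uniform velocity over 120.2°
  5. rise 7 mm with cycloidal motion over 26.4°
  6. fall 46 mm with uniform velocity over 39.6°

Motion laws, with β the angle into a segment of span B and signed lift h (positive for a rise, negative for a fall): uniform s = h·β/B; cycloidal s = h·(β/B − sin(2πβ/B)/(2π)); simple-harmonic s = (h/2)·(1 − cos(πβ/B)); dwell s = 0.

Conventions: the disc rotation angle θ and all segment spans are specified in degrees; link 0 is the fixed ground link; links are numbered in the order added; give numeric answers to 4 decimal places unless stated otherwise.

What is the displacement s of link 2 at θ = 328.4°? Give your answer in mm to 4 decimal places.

segment 1 (0° to 57.5°, simple-harmonic, h = 19) is passed completely: s = 0.0000 + (19) = 19.0000
segment 2 (57.5° to 124.3°, simple-harmonic, h = -17) is passed completely: s = 19.0000 + (-17) = 2.0000
segment 3 (124.3° to 173.8°, simple-harmonic, h = 26) is passed completely: s = 2.0000 + (26) = 28.0000
segment 4 (173.8° to 294°, uniform, h = 11) is passed completely: s = 28.0000 + (11) = 39.0000
segment 5 (294° to 320.4°, cycloidal, h = 7) is passed completely: s = 39.0000 + (7) = 46.0000
θ = 328.4° falls in segment 6 (320.4° to 360°, uniform, h = -46): β = 328.4 − 320.4 = 8°, B = 39.6°; Δs = -46·8/39.6 = -9.2929; s = 46.0000 − 9.2929 = 36.7071

36.7071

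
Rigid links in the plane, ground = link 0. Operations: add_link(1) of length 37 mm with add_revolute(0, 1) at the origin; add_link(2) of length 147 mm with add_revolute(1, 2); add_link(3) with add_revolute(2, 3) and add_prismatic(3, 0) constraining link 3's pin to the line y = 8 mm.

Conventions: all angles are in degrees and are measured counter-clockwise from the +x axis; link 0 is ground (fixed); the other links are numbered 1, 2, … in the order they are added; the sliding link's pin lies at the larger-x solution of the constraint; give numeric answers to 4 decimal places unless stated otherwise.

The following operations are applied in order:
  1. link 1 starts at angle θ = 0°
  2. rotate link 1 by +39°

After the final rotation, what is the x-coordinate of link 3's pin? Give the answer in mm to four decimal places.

geometry: r = 37 mm, L = 147 mm, e = 8 mm; θ starts at 0°
rotate link 1 by +39°: θ ← 0° +39° = 39°
crank pin P = (r cos θ, r sin θ) = (28.754401, 23.284854)
h = r sin θ − e = 23.284854 − 8 = 15.284854
x = r cos θ + √(L² − h²) = 28.754401 + 146.203192 = 174.957592

174.9576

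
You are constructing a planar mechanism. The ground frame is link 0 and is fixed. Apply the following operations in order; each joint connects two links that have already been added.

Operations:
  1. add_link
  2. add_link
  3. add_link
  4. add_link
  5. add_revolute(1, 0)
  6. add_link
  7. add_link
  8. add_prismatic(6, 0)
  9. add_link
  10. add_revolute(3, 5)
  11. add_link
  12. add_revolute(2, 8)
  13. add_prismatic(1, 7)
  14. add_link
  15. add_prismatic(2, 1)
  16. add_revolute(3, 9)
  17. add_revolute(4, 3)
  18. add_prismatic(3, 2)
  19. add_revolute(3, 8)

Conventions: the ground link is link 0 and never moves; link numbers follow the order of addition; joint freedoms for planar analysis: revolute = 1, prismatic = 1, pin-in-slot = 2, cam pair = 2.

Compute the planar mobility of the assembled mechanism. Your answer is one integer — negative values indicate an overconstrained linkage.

L=1 J1=0 J2=0
add link → L=2 J1=0 J2=0
add link → L=3 J1=0 J2=0
add link → L=4 J1=0 J2=0
add link → L=5 J1=0 J2=0
R@1,0 dof=1 J1 → L=5 J1=1 J2=0
add link → L=6 J1=1 J2=0
add link → L=7 J1=1 J2=0
P@6,0 dof=1 J1 → L=7 J1=2 J2=0
add link → L=8 J1=2 J2=0
R@3,5 dof=1 J1 → L=8 J1=3 J2=0
add link → L=9 J1=3 J2=0
R@2,8 dof=1 J1 → L=9 J1=4 J2=0
P@1,7 dof=1 J1 → L=9 J1=5 J2=0
add link → L=10 J1=5 J2=0
P@2,1 dof=1 J1 → L=10 J1=6 J2=0
R@3,9 dof=1 J1 → L=10 J1=7 J2=0
R@4,3 dof=1 J1 → L=10 J1=8 J2=0
P@3,2 dof=1 J1 → L=10 J1=9 J2=0
R@3,8 dof=1 J1 → L=10 J1=10 J2=0
M=3(L−1)−2J1−J2=3·9−2·10−0=7

M = 7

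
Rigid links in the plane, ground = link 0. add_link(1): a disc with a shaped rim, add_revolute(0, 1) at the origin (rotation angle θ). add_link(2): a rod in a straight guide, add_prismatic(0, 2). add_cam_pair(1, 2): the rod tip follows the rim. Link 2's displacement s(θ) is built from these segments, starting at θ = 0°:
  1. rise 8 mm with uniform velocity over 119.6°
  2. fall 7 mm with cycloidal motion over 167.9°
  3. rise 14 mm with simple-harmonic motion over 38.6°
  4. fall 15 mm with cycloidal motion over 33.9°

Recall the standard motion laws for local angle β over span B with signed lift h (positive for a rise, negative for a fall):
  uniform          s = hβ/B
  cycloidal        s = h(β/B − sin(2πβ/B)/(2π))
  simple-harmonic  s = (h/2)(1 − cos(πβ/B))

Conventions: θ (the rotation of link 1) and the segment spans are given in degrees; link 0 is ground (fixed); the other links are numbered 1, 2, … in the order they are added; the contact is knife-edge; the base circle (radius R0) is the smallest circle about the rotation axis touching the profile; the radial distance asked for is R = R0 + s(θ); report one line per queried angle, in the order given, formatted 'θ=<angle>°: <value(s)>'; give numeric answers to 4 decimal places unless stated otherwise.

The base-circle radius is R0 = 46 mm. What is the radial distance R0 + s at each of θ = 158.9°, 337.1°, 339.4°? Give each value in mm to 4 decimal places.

segment 1 (0° to 119.6°, uniform, h = 8) is passed completely: s = 0.0000 + (8) = 8.0000
θ = 158.9° falls in segment 2 (119.6° to 287.5°, cycloidal, h = -7): β = 158.9 − 119.6 = 39.3°, B = 167.9°; Δs = -7·(0.2341 − sin(2π·0.2341)/(2π)) = -0.5300; s = 8.0000 − 0.5300 = 7.4700
segment 2 (119.6° to 287.5°, cycloidal, h = -7) is passed completely: s = 8.0000 + (-7) = 1.0000
segment 3 (287.5° to 326.1°, simple-harmonic, h = 14) is passed completely: s = 1.0000 + (14) = 15.0000
θ = 337.1° falls in segment 4 (326.1° to 360°, cycloidal, h = -15): β = 337.1 − 326.1 = 11°, B = 33.9°; Δs = -15·(0.3245 − sin(2π·0.3245)/(2π)) = -2.7366; s = 15.0000 − 2.7366 = 12.2634
θ = 339.4° falls in segment 4 (326.1° to 360°, cycloidal, h = -15): β = 339.4 − 326.1 = 13.3°, B = 33.9°; Δs = -15·(0.3923 − sin(2π·0.3923)/(2π)) = -4.3903; s = 15.0000 − 4.3903 = 10.6097
θ=158.9°: R = R0 + s = 46 + 7.4700 = 53.4700
θ=337.1°: R = R0 + s = 46 + 12.2634 = 58.2634
θ=339.4°: R = R0 + s = 46 + 10.6097 = 56.6097

θ=158.9°: 53.4700
θ=337.1°: 58.2634
θ=339.4°: 56.6097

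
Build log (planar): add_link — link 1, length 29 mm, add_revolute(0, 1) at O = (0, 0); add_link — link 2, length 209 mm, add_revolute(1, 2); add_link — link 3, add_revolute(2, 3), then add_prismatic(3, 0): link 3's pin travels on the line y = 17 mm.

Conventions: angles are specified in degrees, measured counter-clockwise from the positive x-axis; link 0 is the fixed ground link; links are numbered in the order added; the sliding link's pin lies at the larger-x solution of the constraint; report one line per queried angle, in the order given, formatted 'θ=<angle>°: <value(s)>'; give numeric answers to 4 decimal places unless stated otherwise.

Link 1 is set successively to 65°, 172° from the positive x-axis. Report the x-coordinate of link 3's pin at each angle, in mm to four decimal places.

geometry: r = 29 mm, L = 209 mm, e = 17 mm
θ=65°: crank pin P = (r cos θ, r sin θ) = (12.255930, 26.282926)
θ=65°: h = r sin θ − e = 26.282926 − 17 = 9.282926
θ=65°: x = r cos θ + √(L² − h²) = 12.255930 + 208.793743 = 221.049673
θ=172°: crank pin P = (r cos θ, r sin θ) = (-28.717774, 4.036020)
θ=172°: h = r sin θ − e = 4.036020 − 17 = -12.963980
θ=172°: x = r cos θ + √(L² − h²) = -28.717774 + 208.597544 = 179.879770

θ=65°: 221.0497
θ=172°: 179.8798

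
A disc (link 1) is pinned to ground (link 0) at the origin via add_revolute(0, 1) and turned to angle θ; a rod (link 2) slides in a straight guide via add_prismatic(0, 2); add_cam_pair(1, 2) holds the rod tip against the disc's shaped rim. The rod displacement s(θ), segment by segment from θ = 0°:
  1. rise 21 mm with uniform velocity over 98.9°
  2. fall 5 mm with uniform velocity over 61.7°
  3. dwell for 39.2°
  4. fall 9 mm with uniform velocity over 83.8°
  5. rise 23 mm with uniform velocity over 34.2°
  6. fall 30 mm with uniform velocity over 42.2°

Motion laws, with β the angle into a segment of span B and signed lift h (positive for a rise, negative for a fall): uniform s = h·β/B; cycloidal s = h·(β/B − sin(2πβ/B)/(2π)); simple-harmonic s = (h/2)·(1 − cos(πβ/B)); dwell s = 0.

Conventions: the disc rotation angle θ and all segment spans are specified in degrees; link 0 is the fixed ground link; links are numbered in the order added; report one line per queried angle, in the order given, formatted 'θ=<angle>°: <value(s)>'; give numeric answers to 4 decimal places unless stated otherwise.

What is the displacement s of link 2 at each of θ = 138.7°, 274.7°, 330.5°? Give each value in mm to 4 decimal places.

segment 1 (0° to 98.9°, uniform, h = 21) is passed completely: s = 0.0000 + (21) = 21.0000
θ = 138.7° falls in segment 2 (98.9° to 160.6°, uniform, h = -5): β = 138.7 − 98.9 = 39.8°, B = 61.7°; Δs = -5·39.8/61.7 = -3.2253; s = 21.0000 − 3.2253 = 17.7747
segment 2 (98.9° to 160.6°, uniform, h = -5) is passed completely: s = 21.0000 + (-5) = 16.0000
segment 3 (160.6° to 199.8°, dwell): s unchanged at 16.0000
θ = 274.7° falls in segment 4 (199.8° to 283.6°, uniform, h = -9): β = 274.7 − 199.8 = 74.9°, B = 83.8°; Δs = -9·74.9/83.8 = -8.0442; s = 16.0000 − 8.0442 = 7.9558
segment 4 (199.8° to 283.6°, uniform, h = -9) is passed completely: s = 16.0000 + (-9) = 7.0000
segment 5 (283.6° to 317.8°, uniform, h = 23) is passed completely: s = 7.0000 + (23) = 30.0000
θ = 330.5° falls in segment 6 (317.8° to 360°, uniform, h = -30): β = 330.5 − 317.8 = 12.7°, B = 42.2°; Δs = -30·12.7/42.2 = -9.0284; s = 30.0000 − 9.0284 = 20.9716

θ=138.7°: 17.7747
θ=274.7°: 7.9558
θ=330.5°: 20.9716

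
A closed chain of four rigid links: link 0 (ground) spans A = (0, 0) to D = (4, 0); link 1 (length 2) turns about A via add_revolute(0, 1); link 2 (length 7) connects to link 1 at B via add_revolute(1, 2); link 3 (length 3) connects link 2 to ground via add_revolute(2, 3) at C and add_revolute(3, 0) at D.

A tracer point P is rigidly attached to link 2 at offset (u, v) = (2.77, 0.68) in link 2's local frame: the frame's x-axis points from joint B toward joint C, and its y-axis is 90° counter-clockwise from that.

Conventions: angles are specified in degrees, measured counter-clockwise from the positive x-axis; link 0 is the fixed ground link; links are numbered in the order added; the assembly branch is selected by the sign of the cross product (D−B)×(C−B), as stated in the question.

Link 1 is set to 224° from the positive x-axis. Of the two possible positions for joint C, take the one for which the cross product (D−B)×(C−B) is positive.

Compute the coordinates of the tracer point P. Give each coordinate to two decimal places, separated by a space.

A=(0,0), D=(4.00,0)
B = A + 2.00·(cos224°, sin224°) = (-1.4387, -1.3893)
|BD| = 5.6133
circle(B,7.00) ∩ circle(D,3.00): a=6.3696, h=2.9031
  candidates: C₊=(4.0142,3.0000) cross=16.296; C₋=(5.4513,-2.6256) cross=-16.296
  branch + wants cross > 0 → take C=(4.0142,3.0000) (cross=16.296)
ex = (C−B)/|BC| = (0.7790,0.6270); ey = (-0.6270,0.7790)
P = B + 2.77·ex + 0.68·ey = (0.2927,0.8773)

0.29 0.88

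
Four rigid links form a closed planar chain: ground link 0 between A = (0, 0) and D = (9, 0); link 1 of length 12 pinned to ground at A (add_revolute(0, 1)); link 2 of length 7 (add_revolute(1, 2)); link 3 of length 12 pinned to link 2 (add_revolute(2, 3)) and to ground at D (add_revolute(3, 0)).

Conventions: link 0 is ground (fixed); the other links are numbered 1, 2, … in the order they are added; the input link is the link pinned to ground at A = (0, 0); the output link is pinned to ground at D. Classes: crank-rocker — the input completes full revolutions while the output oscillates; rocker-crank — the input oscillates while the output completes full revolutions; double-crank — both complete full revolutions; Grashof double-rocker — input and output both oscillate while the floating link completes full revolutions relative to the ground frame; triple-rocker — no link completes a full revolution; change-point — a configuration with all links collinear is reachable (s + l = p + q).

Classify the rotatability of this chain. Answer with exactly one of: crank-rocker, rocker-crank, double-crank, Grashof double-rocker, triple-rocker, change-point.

lengths: ground=9, input=12, coupler=7, output=12
sorted: s=7 (shortest), l=12 (longest), p+q=21
s + l = 19 vs p + q = 21
s + l < p + q (Grashof) with shortest = coupler link → Grashof double-rocker

Grashof double-rocker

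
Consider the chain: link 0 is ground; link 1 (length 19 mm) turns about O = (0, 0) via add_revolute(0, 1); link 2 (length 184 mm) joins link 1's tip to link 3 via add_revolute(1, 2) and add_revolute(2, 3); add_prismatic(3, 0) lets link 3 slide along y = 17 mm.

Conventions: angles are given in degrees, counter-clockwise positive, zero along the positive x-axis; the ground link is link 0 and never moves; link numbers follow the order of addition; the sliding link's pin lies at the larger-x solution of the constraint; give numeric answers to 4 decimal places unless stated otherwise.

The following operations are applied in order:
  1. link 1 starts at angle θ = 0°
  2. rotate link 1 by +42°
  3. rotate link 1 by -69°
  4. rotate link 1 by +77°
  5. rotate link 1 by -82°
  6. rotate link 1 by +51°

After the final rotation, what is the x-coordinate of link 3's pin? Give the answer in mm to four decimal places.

geometry: r = 19 mm, L = 184 mm, e = 17 mm; θ starts at 0°
rotate link 1 by +42°: θ ← 0° +42° = 42°
rotate link 1 by -69°: θ ← 42° -69° = -27°
rotate link 1 by +77°: θ ← -27° +77° = 50°
rotate link 1 by -82°: θ ← 50° -82° = -32°
rotate link 1 by +51°: θ ← -32° +51° = 19°
crank pin P = (r cos θ, r sin θ) = (17.964853, 6.185795)
h = r sin θ − e = 6.185795 − 17 = -10.814205
x = r cos θ + √(L² − h²) = 17.964853 + 183.681934 = 201.646787

201.6468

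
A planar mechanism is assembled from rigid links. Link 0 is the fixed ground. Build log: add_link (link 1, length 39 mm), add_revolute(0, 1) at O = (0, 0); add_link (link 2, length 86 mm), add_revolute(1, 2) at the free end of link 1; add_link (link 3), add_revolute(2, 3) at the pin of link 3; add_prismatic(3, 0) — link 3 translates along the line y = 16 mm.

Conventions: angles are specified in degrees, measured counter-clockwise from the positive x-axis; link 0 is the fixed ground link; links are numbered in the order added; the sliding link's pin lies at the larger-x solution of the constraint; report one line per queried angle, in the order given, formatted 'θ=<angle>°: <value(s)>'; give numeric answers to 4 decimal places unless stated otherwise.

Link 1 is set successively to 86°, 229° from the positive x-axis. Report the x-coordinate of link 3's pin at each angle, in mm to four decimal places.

geometry: r = 39 mm, L = 86 mm, e = 16 mm
θ=86°: crank pin P = (r cos θ, r sin θ) = (2.720502, 38.904998)
θ=86°: h = r sin θ − e = 38.904998 − 16 = 22.904998
θ=86°: x = r cos θ + √(L² − h²) = 2.720502 + 82.893673 = 85.614176
θ=229°: crank pin P = (r cos θ, r sin θ) = (-25.586302, -29.433674)
θ=229°: h = r sin θ − e = -29.433674 − 16 = -45.433674
θ=229°: x = r cos θ + √(L² − h²) = -25.586302 + 73.019048 = 47.432745

θ=86°: 85.6142
θ=229°: 47.4327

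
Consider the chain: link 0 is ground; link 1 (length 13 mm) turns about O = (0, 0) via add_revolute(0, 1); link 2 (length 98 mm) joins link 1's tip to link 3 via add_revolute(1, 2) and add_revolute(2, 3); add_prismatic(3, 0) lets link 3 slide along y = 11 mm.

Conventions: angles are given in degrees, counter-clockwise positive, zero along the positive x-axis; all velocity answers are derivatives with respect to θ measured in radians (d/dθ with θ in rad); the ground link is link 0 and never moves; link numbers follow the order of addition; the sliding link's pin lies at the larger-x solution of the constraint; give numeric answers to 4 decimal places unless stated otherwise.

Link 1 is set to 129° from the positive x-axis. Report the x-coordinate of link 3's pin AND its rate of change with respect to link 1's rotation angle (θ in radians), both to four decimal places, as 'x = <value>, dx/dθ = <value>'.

geometry: r = 13 mm, L = 98 mm, e = 11 mm
crank pin P = (r cos θ, r sin θ) = (-8.181165, 10.102897)
h = r sin θ − e = 10.102897 − 11 = -0.897103
x = r cos θ + √(L² − h²) = -8.181165 + 97.995894 = 89.814729
dx/dθ = −r sin θ − h·r cos θ/√(L² − h²) (θ in radians; h = -0.897103) = -10.177792

x = 89.8147, dx/dθ = -10.1778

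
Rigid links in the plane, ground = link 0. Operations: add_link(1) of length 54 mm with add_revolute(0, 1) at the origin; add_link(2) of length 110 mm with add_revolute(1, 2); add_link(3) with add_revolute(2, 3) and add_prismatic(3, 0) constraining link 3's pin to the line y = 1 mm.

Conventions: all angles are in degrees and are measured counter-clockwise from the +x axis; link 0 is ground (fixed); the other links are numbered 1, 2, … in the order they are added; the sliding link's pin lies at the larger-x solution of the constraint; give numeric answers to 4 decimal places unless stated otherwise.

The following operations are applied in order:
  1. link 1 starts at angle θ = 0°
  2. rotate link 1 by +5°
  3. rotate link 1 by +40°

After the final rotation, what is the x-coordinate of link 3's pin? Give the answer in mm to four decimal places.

geometry: r = 54 mm, L = 110 mm, e = 1 mm; θ starts at 0°
rotate link 1 by +5°: θ ← 0° +5° = 5°
rotate link 1 by +40°: θ ← 5° +40° = 45°
crank pin P = (r cos θ, r sin θ) = (38.183766, 38.183766)
h = r sin θ − e = 38.183766 − 1 = 37.183766
x = r cos θ + √(L² − h²) = 38.183766 + 103.524719 = 141.708486

141.7085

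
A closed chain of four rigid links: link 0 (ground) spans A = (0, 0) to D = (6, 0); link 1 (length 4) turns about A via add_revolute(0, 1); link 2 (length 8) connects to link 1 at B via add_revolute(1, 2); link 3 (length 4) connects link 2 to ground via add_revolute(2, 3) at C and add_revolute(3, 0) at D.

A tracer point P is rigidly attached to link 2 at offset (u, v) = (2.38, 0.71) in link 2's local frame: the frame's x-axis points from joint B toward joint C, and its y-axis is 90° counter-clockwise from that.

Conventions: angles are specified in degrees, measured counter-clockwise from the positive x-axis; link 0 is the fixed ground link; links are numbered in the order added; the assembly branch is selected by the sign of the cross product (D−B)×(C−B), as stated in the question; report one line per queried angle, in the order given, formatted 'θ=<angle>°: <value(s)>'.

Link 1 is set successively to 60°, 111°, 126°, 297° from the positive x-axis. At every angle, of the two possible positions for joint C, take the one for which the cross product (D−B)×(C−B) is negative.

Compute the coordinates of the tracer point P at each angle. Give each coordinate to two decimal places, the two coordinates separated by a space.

A=(0,0), D=(6.00,0)
θ=60°: B = A + 4.00·(cos60°, sin60°) = (2.0000, 3.4641)
θ=60°: |BD| = 5.2915
θ=60°: circle(B,8.00) ∩ circle(D,4.00): a=7.1813, h=3.5254
θ=60°:   candidates: C₊=(9.7365,1.4278) cross=18.655; C₋=(5.1206,-3.9021) cross=-18.655
θ=60°:   branch - wants cross < 0 → take C=(5.1206,-3.9021) (cross=-18.655)
θ=60°: ex = (C−B)/|BC| = (0.3901,-0.9208); ey = (0.9208,0.3901)
θ=60°: P = B + 2.38·ex + 0.71·ey = (3.5821,1.5496)
θ=111°: B = A + 4.00·(cos111°, sin111°) = (-1.4335, 3.7343)
θ=111°: |BD| = 8.3188
θ=111°: circle(B,8.00) ∩ circle(D,4.00): a=7.0444, h=3.7916
θ=111°:   candidates: C₊=(6.5633,3.9601) cross=31.541; C₋=(3.1592,-2.8160) cross=-31.541
θ=111°:   branch - wants cross < 0 → take C=(3.1592,-2.8160) (cross=-31.541)
θ=111°: ex = (C−B)/|BC| = (0.5741,-0.8188); ey = (0.8188,0.5741)
θ=111°: P = B + 2.38·ex + 0.71·ey = (0.5142,2.1932)
θ=126°: B = A + 4.00·(cos126°, sin126°) = (-2.3511, 3.2361)
θ=126°: |BD| = 8.9562
θ=126°: circle(B,8.00) ∩ circle(D,4.00): a=7.1578, h=3.5729
θ=126°:   candidates: C₊=(5.6141,3.9813) cross=32.000; C₋=(3.0321,-2.6817) cross=-32.000
θ=126°:   branch - wants cross < 0 → take C=(3.0321,-2.6817) (cross=-32.000)
θ=126°: ex = (C−B)/|BC| = (0.6729,-0.7397); ey = (0.7397,0.6729)
θ=126°: P = B + 2.38·ex + 0.71·ey = (-0.2244,1.9533)
θ=297°: B = A + 4.00·(cos297°, sin297°) = (1.8160, -3.5640)
θ=297°: |BD| = 5.4962
θ=297°: circle(B,8.00) ∩ circle(D,4.00): a=7.1147, h=3.6579
θ=297°:   candidates: C₊=(4.8601,3.8342) cross=20.105; C₋=(9.6041,-1.7351) cross=-20.105
θ=297°:   branch - wants cross < 0 → take C=(9.6041,-1.7351) (cross=-20.105)
θ=297°: ex = (C−B)/|BC| = (0.9735,0.2286); ey = (-0.2286,0.9735)
θ=297°: P = B + 2.38·ex + 0.71·ey = (3.9706,-2.3287)

θ=60°: 3.58 1.55
θ=111°: 0.51 2.19
θ=126°: -0.22 1.95
θ=297°: 3.97 -2.33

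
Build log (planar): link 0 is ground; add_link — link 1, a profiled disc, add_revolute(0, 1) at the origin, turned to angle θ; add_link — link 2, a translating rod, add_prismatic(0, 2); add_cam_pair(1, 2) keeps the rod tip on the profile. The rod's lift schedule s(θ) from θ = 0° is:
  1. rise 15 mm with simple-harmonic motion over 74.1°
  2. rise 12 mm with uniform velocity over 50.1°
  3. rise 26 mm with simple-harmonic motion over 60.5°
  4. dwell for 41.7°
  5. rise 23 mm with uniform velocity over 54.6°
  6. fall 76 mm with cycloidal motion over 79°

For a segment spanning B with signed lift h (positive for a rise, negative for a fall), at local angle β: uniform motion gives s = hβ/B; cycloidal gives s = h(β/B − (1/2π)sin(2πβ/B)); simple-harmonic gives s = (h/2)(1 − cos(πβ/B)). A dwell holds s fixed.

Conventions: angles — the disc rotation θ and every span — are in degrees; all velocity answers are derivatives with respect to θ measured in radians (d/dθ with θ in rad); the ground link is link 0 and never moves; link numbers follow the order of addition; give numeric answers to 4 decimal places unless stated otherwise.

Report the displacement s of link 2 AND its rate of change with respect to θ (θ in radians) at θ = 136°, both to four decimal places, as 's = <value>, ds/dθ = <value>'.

seg 1 [0°–74.1°] simple-harmonic, h=15: full span → s += 15 → s = 15.0000
seg 2 [74.1°–124.2°] uniform, h=12: full span → s += 12 → s = 27.0000
seg 3 [124.2°–184.7°] simple-harmonic, h=26: θ=136° here. β=11.8, B=60.5. 26/2·(1 − cos(π·0.1950)) = 2.3650 → s = 29.3650
velocity in seg [124.2°–184.7°] (simple-harmonic), θ in radians: β = 11.8° = 0.2059 rad, B = 60.5° = 1.0559 rad; ds/dθ = (πh/(2B)) sin(πβ/B) = (π·26/(2·1.0559)) sin(π·0.1950) = 22.243980 mm/rad

s = 29.3650, ds/dθ = 22.2440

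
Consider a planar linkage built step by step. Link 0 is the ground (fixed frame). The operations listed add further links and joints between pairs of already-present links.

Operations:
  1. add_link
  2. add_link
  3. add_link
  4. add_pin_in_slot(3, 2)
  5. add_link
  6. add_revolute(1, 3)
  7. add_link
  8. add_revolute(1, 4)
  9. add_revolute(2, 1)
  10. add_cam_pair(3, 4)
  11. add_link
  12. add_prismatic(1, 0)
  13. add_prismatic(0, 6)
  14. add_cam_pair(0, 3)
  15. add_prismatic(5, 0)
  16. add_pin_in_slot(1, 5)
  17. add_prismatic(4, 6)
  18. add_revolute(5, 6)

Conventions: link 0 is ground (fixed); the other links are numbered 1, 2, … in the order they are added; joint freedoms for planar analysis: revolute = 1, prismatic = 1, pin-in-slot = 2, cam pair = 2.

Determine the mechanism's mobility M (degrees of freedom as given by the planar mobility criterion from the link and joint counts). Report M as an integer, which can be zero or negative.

link 0 = ground. State L|J1|J2 = 1|0|0
+link1  2|0|0
+link2  3|0|0
+link3  4|0|0
PS(3,2) f=2→J2  4|0|1
+link4  5|0|1
R(1,3) f=1→J1  5|1|1
+link5  6|1|1
R(1,4) f=1→J1  6|2|1
R(2,1) f=1→J1  6|3|1
C(3,4) f=2→J2  6|3|2
+link6  7|3|2
P(1,0) f=1→J1  7|4|2
P(0,6) f=1→J1  7|5|2
C(0,3) f=2→J2  7|5|3
P(5,0) f=1→J1  7|6|3
PS(1,5) f=2→J2  7|6|4
P(4,6) f=1→J1  7|7|4
R(5,6) f=1→J1  7|8|4
M = 3(7−1)−2·8−4 = 18−16−4 = -2

M = -2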